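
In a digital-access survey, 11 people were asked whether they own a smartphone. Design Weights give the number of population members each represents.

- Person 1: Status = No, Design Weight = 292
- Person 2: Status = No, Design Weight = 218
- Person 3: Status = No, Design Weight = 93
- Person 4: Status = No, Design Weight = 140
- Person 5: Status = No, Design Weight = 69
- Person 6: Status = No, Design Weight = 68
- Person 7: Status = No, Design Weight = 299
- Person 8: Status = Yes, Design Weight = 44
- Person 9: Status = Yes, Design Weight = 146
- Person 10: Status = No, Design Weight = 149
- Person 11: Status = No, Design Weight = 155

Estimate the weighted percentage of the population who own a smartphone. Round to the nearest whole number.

Sum of weights for 'Yes' = 44 + 146 = 190
Total weight = 1673
Weighted proportion = 190 / 1673 = 0.11356844 → 11.356844%

11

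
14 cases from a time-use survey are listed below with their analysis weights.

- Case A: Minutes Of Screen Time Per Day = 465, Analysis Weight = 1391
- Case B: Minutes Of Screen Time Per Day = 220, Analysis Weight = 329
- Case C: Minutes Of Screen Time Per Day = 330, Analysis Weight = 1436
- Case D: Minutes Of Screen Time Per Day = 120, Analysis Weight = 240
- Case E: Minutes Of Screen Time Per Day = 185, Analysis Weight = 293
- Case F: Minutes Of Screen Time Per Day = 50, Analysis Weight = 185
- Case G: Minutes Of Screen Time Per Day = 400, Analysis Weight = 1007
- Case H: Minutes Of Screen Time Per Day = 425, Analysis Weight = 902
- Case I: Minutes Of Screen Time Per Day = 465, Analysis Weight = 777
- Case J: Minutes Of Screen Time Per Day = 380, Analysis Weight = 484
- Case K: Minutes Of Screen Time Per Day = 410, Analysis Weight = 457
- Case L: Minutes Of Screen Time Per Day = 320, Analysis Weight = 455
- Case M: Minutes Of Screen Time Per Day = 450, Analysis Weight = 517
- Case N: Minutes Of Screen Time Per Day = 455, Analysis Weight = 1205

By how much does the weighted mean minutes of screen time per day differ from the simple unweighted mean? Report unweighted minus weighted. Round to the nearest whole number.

Unweighted sum = 4675
Unweighted mean = 4675 / 14 = 333.92857
Weighted sum = 3730600
Sum of weights = 9678
Weighted mean = 3730600 / 9678 = 385.47221
Difference (unweighted minus weighted) = -51.543634

-52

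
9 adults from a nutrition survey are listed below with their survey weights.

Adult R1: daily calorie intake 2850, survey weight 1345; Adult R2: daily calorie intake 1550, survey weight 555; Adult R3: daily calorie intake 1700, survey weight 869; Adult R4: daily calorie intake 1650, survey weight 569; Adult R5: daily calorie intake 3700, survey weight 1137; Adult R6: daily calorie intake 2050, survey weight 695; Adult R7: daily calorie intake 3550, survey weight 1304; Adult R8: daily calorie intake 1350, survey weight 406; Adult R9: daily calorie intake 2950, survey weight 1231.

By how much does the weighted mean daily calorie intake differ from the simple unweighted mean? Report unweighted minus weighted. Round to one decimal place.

Unweighted sum = 21350
Unweighted mean = 21350 / 9 = 2372.2222
Weighted sum = 2850×1345 + 1550×555 + 1700×869 + 1650×569 + 3700×1137 + 2050×695 + 3550×1304 + 1350×406 + 2950×1231
  = 3833250 + 860250 + 1477300 + 938850 + 4206900 + 1424750 + 4629200 + 548100 + 3631450 = 21550050
Sum of weights = 8111
Weighted mean = 21550050 / 8111 = 2656.8919
Difference (unweighted minus weighted) = -284.66965

-284.7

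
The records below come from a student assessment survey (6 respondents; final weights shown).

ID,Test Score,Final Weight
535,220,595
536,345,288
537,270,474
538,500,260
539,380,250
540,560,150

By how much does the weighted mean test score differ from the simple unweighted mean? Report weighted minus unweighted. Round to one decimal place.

-48.4

Unweighted sum = 220 + 345 + 270 + 500 + 380 + 560 = 2275
Unweighted mean = 2275 / 6 = 379.16667
Weighted sum = 220×595 + 345×288 + 270×474 + 500×260 + 380×250 + 560×150
  = 130900 + 99360 + 127980 + 130000 + 95000 + 84000 = 667240
Sum of weights = 595 + 288 + 474 + 260 + 250 + 150 = 2017
Weighted mean = 667240 / 2017 = 330.80813
Difference (weighted minus unweighted) = -48.358536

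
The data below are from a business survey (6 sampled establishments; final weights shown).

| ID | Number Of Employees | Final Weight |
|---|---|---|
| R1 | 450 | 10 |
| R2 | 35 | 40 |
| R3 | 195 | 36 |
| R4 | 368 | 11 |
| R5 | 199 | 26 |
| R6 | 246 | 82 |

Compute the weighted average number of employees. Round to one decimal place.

Weighted sum = 450×10 + 35×40 + 195×36 + 368×11 + 199×26 + 246×82
  = 4500 + 1400 + 7020 + 4048 + 5174 + 20172 = 42314
Sum of weights = 10 + 40 + 36 + 11 + 26 + 82 = 205
Weighted mean = 42314 / 205 = 206.40976

206.4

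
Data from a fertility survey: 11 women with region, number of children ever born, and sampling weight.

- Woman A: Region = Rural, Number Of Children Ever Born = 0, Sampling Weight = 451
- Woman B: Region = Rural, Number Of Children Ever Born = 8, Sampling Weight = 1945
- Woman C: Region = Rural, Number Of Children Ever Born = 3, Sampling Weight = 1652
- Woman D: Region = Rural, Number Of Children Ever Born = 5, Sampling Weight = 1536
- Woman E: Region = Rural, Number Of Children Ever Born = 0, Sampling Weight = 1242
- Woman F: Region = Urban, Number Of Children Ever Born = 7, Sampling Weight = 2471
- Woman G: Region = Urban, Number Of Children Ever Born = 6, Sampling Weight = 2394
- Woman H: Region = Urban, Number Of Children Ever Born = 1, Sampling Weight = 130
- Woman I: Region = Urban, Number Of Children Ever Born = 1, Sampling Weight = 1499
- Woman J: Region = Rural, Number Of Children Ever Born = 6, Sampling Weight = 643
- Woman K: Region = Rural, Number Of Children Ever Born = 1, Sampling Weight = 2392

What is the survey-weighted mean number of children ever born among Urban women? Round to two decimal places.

Urban rows: F, G, H, I
Weighted sum = 7×2471 + 6×2394 + 1×130 + 1×1499
  = 17297 + 14364 + 130 + 1499 = 33290
Sum of weights = 2471 + 2394 + 130 + 1499 = 6494
Weighted mean = 33290 / 6494 = 5.1262704

5.13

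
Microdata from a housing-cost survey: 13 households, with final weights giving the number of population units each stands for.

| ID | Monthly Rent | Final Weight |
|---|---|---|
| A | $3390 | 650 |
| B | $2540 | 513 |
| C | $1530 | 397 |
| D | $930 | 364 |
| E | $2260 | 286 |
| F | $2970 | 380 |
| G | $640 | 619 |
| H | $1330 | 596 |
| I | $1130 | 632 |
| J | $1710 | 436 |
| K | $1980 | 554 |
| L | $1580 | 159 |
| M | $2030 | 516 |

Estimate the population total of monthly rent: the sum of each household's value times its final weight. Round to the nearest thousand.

Weighted total = 11271590

11272000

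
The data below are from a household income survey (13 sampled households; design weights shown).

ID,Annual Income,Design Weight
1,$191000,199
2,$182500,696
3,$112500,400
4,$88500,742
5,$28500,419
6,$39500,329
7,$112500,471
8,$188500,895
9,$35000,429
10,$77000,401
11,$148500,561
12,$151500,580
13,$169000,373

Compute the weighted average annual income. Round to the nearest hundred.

123500

Weighted sum = 802435500
Sum of weights = 6495
Weighted mean = 802435500 / 6495 = 123546.65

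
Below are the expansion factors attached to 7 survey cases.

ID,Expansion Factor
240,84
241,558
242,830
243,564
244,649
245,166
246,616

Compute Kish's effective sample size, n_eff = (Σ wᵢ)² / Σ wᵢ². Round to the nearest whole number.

Σ wᵢ = 84 + 558 + 830 + 564 + 649 + 166 + 616 = 3467
Σ wᵢ² = 7056 + 311364 + 688900 + 318096 + 421201 + 27556 + 379456 = 2153629
n_eff = 3467² / 2153629 = 12020089 / 2153629 = 5.5813183

6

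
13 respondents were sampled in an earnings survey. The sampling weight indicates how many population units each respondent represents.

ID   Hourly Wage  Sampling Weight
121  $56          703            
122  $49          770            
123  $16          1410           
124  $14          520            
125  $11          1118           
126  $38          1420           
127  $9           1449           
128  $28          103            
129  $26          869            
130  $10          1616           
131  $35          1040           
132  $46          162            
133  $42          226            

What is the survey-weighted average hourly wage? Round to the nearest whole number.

25

Weighted sum = 281219
Sum of weights = 11406
Weighted mean = 281219 / 11406 = 24.655357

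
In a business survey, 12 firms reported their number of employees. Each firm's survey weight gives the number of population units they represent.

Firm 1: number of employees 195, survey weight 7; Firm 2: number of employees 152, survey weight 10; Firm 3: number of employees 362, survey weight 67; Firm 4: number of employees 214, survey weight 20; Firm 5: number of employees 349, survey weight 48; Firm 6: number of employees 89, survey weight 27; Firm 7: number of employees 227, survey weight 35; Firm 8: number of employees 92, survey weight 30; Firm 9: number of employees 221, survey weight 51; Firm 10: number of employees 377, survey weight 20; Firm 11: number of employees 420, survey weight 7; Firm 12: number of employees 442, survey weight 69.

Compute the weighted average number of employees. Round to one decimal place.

290.4

Weighted sum = 195×7 + 152×10 + 362×67 + 214×20 + 349×48 + 89×27 + 227×35 + 92×30 + 221×51 + 377×20 + 420×7 + 442×69
  = 1365 + 1520 + 24254 + 4280 + 16752 + 2403 + 7945 + 2760 + 11271 + 7540 + 2940 + 30498 = 113528
Sum of weights = 7 + 10 + 67 + 20 + 48 + 27 + 35 + 30 + 51 + 20 + 7 + 69 = 391
Weighted mean = 113528 / 391 = 290.35294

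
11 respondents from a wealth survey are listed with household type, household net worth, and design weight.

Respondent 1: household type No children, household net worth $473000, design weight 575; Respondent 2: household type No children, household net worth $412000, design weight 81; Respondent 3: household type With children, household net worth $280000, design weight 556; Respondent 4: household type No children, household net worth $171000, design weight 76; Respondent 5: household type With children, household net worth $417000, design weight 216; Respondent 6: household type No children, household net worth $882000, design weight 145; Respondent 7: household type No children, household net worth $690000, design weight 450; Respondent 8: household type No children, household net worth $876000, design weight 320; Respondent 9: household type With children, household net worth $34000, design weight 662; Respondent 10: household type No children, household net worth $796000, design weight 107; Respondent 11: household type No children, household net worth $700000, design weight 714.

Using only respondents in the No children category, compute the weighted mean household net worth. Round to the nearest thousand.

No children rows: 1, 2, 4, 6, 7, 8, 10, 11
Weighted sum = 473000×575 + 412000×81 + 171000×76 + 882000×145 + 690000×450 + 876000×320 + 796000×107 + 700000×714
  = 271975000 + 33372000 + 12996000 + 127890000 + 310500000 + 280320000 + 85172000 + 499800000 = 1622025000
Sum of weights = 575 + 81 + 76 + 145 + 450 + 320 + 107 + 714 = 2468
Weighted mean = 1622025000 / 2468 = 657222.45

657000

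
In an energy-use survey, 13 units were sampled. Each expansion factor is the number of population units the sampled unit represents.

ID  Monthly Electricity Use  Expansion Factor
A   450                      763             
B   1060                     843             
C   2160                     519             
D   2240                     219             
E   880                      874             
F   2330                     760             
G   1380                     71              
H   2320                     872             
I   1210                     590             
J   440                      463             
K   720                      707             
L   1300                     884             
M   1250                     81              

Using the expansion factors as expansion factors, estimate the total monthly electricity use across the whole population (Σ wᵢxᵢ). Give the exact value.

Weighted total = 10186580

10186580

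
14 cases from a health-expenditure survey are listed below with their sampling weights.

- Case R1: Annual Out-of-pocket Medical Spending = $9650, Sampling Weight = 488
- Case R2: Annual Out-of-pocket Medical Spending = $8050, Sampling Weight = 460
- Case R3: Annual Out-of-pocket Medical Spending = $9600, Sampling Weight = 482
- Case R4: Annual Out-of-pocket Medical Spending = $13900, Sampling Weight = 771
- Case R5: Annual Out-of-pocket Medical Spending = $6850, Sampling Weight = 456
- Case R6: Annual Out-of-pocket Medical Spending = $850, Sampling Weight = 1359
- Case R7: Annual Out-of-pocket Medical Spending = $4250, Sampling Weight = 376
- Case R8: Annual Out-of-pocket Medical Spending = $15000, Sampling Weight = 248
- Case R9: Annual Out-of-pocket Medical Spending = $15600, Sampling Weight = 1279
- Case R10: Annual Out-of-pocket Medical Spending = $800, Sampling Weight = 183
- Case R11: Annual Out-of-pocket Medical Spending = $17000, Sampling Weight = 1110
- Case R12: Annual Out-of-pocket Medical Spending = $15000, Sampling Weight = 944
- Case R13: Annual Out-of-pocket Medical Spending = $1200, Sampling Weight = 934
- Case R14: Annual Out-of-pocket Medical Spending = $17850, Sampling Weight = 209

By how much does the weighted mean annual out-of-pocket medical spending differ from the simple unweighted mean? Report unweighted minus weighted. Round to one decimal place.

-136.1

Unweighted sum = 135600
Unweighted mean = 135600 / 14 = 9685.7143
Weighted sum = 91333300
Sum of weights = 9299
Weighted mean = 91333300 / 9299 = 9821.8411
Difference (unweighted minus weighted) = -136.12677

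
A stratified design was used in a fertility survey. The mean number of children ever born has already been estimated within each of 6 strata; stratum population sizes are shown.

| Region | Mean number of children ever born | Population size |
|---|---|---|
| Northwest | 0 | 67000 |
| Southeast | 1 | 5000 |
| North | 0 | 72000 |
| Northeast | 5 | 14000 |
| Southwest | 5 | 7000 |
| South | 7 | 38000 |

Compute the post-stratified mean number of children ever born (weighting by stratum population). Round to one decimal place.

1.9

Σ Nₕ·x̄ₕ = 0×67000 + 1×5000 + 0×72000 + 5×14000 + 5×7000 + 7×38000
  = 0 + 5000 + 0 + 70000 + 35000 + 266000 = 376000
Σ Nₕ = 67000 + 5000 + 72000 + 14000 + 7000 + 38000 = 203000
Overall mean = 376000 / 203000 = 1.8522167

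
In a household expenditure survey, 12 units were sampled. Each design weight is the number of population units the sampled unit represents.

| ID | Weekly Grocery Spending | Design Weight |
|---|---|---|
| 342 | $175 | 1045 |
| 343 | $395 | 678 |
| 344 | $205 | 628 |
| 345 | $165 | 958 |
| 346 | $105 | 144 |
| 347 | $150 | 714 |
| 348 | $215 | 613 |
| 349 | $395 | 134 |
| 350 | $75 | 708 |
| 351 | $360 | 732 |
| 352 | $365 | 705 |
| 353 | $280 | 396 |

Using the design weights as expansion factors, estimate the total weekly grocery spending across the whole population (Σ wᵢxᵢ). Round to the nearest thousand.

Weighted total = 175×1045 + 395×678 + 205×628 + 165×958 + 105×144 + 150×714 + 215×613 + 395×134 + 75×708 + 360×732 + 365×705 + 280×396
  = 182875 + 267810 + 128740 + 158070 + 15120 + 107100 + 131795 + 52930 + 53100 + 263520 + 257325 + 110880 = 1729265

1729000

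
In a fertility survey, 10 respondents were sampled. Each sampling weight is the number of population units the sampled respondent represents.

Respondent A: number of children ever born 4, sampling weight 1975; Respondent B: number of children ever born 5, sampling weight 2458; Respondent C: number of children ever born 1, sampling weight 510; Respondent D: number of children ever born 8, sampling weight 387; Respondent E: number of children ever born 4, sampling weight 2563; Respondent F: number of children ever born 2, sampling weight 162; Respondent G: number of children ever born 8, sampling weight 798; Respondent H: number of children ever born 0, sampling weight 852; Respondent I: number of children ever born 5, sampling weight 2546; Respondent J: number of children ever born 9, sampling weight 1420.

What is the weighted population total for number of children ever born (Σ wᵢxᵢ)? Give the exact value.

Weighted total = 4×1975 + 5×2458 + 1×510 + 8×387 + 4×2563 + 2×162 + 8×798 + 0×852 + 5×2546 + 9×1420
  = 7900 + 12290 + 510 + 3096 + 10252 + 324 + 6384 + 0 + 12730 + 12780 = 66266

66266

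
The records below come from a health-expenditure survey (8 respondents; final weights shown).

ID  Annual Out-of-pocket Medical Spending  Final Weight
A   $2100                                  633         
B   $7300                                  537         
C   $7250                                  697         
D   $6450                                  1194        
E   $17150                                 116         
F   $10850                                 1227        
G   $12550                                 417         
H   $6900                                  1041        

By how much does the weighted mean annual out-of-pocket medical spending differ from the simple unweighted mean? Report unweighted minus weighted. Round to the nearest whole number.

Unweighted sum = 2100 + 7300 + 7250 + 6450 + 17150 + 10850 + 12550 + 6900 = 70550
Unweighted mean = 70550 / 8 = 8818.75
Weighted sum = 45722550
Sum of weights = 5862
Weighted mean = 45722550 / 5862 = 7799.8209
Difference (unweighted minus weighted) = 1018.9291

1019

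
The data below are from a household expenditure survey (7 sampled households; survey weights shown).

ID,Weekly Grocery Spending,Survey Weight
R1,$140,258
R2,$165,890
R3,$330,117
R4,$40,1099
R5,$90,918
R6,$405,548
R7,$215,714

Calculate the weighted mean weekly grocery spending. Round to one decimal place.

159.2

Weighted sum = 140×258 + 165×890 + 330×117 + 40×1099 + 90×918 + 405×548 + 215×714
  = 723610
Sum of weights = 258 + 890 + 117 + 1099 + 918 + 548 + 714 = 4544
Weighted mean = 723610 / 4544 = 159.24516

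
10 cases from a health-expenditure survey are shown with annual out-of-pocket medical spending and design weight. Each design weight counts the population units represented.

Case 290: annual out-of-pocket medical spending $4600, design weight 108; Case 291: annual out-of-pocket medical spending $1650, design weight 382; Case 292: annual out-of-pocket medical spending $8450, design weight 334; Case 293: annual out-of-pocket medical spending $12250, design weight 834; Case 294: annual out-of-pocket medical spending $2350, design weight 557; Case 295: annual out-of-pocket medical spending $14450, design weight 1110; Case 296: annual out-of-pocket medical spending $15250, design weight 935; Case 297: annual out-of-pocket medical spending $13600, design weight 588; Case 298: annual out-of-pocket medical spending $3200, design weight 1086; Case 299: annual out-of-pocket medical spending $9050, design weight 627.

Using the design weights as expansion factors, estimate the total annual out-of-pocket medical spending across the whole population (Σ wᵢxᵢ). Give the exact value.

62919450

Weighted total = 4600×108 + 1650×382 + 8450×334 + 12250×834 + 2350×557 + 14450×1110 + 15250×935 + 13600×588 + 3200×1086 + 9050×627
  = 62919450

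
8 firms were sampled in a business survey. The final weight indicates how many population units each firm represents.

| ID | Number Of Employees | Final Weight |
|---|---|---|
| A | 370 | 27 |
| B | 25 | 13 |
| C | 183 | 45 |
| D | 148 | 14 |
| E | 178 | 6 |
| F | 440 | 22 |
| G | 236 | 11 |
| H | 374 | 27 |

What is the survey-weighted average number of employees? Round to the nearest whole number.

267

Weighted sum = 370×27 + 25×13 + 183×45 + 148×14 + 178×6 + 440×22 + 236×11 + 374×27
  = 44064
Sum of weights = 27 + 13 + 45 + 14 + 6 + 22 + 11 + 27 = 165
Weighted mean = 44064 / 165 = 267.05455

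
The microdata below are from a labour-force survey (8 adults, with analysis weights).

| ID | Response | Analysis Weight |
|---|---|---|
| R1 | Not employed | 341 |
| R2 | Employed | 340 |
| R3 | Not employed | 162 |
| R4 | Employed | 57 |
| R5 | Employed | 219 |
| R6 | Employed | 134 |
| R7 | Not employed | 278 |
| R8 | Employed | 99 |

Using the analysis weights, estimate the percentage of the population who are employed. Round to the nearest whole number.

52

Sum of weights for 'Employed' = 340 + 57 + 219 + 134 + 99 = 849
Total weight = 1630
Weighted proportion = 849 / 1630 = 0.5208589 → 52.08589%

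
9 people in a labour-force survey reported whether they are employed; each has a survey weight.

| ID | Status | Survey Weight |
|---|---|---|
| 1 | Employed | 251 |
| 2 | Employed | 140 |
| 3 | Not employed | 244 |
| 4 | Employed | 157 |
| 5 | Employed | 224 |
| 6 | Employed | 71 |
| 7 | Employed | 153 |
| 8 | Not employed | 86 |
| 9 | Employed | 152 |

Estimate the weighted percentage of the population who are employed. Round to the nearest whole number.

78

Sum of weights for 'Employed' = 251 + 140 + 157 + 224 + 71 + 153 + 152 = 1148
Total weight = 251 + 140 + 244 + 157 + 224 + 71 + 153 + 86 + 152 = 1478
Weighted proportion = 1148 / 1478 = 0.7767253 → 77.67253%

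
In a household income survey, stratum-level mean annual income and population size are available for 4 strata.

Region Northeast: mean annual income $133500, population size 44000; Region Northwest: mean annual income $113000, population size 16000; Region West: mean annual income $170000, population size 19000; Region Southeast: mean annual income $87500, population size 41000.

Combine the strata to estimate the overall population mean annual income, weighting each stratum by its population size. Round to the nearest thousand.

Σ Nₕ·x̄ₕ = 133500×44000 + 113000×16000 + 170000×19000 + 87500×41000
  = 5874000000 + 1808000000 + 3230000000 + 3587500000 = 14499500000
Σ Nₕ = 44000 + 16000 + 19000 + 41000 = 120000
Overall mean = 14499500000 / 120000 = 120829.17

121000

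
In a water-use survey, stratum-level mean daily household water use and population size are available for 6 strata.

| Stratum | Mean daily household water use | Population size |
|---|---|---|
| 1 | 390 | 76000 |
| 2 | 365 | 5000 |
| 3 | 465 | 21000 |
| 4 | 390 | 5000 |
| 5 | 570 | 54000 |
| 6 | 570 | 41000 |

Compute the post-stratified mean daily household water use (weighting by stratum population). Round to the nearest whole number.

Σ Nₕ·x̄ₕ = 390×76000 + 365×5000 + 465×21000 + 390×5000 + 570×54000 + 570×41000
  = 97330000
Σ Nₕ = 202000
Overall mean = 97330000 / 202000 = 481.83168

482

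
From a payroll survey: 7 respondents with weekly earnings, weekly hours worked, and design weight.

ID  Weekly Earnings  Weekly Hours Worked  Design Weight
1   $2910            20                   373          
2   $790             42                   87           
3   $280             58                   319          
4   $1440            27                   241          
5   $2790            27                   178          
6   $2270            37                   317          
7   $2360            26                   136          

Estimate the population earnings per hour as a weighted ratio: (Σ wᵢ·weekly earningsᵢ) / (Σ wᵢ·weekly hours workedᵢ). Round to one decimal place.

Σ wᵢ·y = 2910×373 + 790×87 + 280×319 + 1440×241 + 2790×178 + 2270×317 + 2360×136
  = 1085430 + 68730 + 89320 + 347040 + 496620 + 719590 + 320960 = 3127690
Σ wᵢ·x = 20×373 + 42×87 + 58×319 + 27×241 + 27×178 + 37×317 + 26×136
  = 56194
Ratio = 3127690 / 56194 = 55.658789

55.7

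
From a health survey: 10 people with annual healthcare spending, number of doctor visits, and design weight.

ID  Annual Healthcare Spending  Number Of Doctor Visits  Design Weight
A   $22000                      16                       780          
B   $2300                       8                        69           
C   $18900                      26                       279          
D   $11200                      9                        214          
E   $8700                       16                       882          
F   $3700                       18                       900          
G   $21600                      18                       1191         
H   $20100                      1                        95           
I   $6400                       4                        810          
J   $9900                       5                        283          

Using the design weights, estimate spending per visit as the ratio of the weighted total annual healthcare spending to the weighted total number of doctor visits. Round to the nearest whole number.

910

Σ wᵢ·y = 71612800
Σ wᵢ·x = 16×780 + 8×69 + 26×279 + 9×214 + 16×882 + 18×900 + 18×1191 + 1×95 + 4×810 + 5×283
  = 78712
Ratio = 71612800 / 78712 = 909.80791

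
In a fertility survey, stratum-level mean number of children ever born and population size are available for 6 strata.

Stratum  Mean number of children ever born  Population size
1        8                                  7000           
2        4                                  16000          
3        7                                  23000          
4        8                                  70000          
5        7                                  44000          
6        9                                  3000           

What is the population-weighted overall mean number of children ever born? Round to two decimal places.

7.21

Σ Nₕ·x̄ₕ = 8×7000 + 4×16000 + 7×23000 + 8×70000 + 7×44000 + 9×3000
  = 56000 + 64000 + 161000 + 560000 + 308000 + 27000 = 1176000
Σ Nₕ = 7000 + 16000 + 23000 + 70000 + 44000 + 3000 = 163000
Overall mean = 1176000 / 163000 = 7.2147239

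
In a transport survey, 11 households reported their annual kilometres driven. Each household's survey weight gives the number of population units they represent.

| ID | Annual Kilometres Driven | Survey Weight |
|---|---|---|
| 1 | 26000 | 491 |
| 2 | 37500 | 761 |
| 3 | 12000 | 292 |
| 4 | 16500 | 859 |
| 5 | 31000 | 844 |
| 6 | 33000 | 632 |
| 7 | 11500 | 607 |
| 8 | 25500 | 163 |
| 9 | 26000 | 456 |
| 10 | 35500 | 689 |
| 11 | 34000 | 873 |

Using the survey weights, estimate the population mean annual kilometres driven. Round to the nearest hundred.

27500

Weighted sum = 26000×491 + 37500×761 + 12000×292 + 16500×859 + 31000×844 + 33000×632 + 11500×607 + 25500×163 + 26000×456 + 35500×689 + 34000×873
  = 12766000 + 28537500 + 3504000 + 14173500 + 26164000 + 20856000 + 6980500 + 4156500 + 11856000 + 24459500 + 29682000 = 183135500
Sum of weights = 491 + 761 + 292 + 859 + 844 + 632 + 607 + 163 + 456 + 689 + 873 = 6667
Weighted mean = 183135500 / 6667 = 27468.952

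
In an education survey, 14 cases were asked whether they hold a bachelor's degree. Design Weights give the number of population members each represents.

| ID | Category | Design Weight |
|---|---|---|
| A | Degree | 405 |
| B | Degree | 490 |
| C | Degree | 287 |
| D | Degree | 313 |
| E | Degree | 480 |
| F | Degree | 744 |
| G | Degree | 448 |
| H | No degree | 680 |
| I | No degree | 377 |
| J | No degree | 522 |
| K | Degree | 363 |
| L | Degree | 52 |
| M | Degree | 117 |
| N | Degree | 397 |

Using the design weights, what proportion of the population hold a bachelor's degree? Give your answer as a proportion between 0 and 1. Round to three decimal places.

0.722

Sum of weights for 'Degree' = 405 + 490 + 287 + 313 + 480 + 744 + 448 + 363 + 52 + 117 + 397 = 4096
Total weight = 5675
Weighted proportion = 4096 / 5675 = 0.72176211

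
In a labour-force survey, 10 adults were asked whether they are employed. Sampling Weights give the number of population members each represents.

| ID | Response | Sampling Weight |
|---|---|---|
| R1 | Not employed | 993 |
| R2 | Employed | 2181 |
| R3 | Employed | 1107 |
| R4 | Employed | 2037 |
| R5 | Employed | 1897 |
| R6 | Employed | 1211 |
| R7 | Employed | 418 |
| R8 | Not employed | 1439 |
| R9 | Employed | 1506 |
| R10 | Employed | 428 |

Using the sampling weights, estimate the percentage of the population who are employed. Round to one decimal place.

81.6

Sum of weights for 'Employed' = 2181 + 1107 + 2037 + 1897 + 1211 + 418 + 1506 + 428 = 10785
Total weight = 993 + 2181 + 1107 + 2037 + 1897 + 1211 + 418 + 1439 + 1506 + 428 = 13217
Weighted proportion = 10785 / 13217 = 0.81599455 → 81.599455%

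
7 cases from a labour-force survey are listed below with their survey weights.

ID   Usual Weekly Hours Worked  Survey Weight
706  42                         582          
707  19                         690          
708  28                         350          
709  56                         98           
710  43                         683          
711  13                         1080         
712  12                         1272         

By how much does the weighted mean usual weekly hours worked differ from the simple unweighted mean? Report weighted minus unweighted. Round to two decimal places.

Unweighted sum = 42 + 19 + 28 + 56 + 43 + 13 + 12 = 213
Unweighted mean = 213 / 7 = 30.428571
Weighted sum = 42×582 + 19×690 + 28×350 + 56×98 + 43×683 + 13×1080 + 12×1272
  = 111515
Sum of weights = 582 + 690 + 350 + 98 + 683 + 1080 + 1272 = 4755
Weighted mean = 111515 / 4755 = 23.452156
Difference (weighted minus unweighted) = -6.9764158

-6.98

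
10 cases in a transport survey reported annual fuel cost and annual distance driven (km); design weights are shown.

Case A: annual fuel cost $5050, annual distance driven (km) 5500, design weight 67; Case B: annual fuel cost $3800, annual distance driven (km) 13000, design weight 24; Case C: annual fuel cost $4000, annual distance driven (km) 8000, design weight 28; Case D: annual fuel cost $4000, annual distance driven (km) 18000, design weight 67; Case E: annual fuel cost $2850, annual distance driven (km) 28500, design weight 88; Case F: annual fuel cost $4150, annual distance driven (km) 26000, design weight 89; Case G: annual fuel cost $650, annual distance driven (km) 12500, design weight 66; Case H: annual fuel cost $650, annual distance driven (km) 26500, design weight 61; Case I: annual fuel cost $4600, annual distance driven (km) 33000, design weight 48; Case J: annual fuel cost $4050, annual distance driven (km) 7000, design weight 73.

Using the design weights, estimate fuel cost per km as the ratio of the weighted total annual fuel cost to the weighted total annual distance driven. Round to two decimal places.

0.18

Σ wᵢ·y = 5050×67 + 3800×24 + 4000×28 + 4000×67 + 2850×88 + 4150×89 + 650×66 + 650×61 + 4600×48 + 4050×73
  = 338350 + 91200 + 112000 + 268000 + 250800 + 369350 + 42900 + 39650 + 220800 + 295650 = 2028700
Σ wᵢ·x = 5500×67 + 13000×24 + 8000×28 + 18000×67 + 28500×88 + 26000×89 + 12500×66 + 26500×61 + 33000×48 + 7000×73
  = 368500 + 312000 + 224000 + 1206000 + 2508000 + 2314000 + 825000 + 1616500 + 1584000 + 511000 = 11469000
Ratio = 2028700 / 11469000 = 0.17688552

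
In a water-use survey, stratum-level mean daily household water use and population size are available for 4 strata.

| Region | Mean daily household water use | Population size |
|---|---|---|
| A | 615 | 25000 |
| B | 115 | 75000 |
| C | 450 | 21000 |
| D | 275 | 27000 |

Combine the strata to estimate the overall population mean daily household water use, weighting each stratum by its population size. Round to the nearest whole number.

276

Σ Nₕ·x̄ₕ = 40875000
Σ Nₕ = 148000
Overall mean = 40875000 / 148000 = 276.18243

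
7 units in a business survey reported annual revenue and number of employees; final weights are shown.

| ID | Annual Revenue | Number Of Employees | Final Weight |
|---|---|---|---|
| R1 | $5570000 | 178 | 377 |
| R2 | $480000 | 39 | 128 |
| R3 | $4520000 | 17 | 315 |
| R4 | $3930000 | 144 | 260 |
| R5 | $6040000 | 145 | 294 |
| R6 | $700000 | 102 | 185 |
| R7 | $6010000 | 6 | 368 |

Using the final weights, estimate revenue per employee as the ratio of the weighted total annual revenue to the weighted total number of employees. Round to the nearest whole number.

Σ wᵢ·y = 5570000×377 + 480000×128 + 4520000×315 + 3930000×260 + 6040000×294 + 700000×185 + 6010000×368
  = 2099890000 + 61440000 + 1423800000 + 1021800000 + 1775760000 + 129500000 + 2211680000 = 8723870000
Σ wᵢ·x = 178×377 + 39×128 + 17×315 + 144×260 + 145×294 + 102×185 + 6×368
  = 67106 + 4992 + 5355 + 37440 + 42630 + 18870 + 2208 = 178601
Ratio = 8723870000 / 178601 = 48845.583

48846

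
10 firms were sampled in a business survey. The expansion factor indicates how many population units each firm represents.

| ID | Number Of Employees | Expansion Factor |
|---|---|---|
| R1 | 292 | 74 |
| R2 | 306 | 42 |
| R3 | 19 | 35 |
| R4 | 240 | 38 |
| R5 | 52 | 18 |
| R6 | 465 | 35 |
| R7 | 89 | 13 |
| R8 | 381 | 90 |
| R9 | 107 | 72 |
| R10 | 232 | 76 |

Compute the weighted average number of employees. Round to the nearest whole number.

248

Weighted sum = 292×74 + 306×42 + 19×35 + 240×38 + 52×18 + 465×35 + 89×13 + 381×90 + 107×72 + 232×76
  = 21608 + 12852 + 665 + 9120 + 936 + 16275 + 1157 + 34290 + 7704 + 17632 = 122239
Sum of weights = 74 + 42 + 35 + 38 + 18 + 35 + 13 + 90 + 72 + 76 = 493
Weighted mean = 122239 / 493 = 247.94929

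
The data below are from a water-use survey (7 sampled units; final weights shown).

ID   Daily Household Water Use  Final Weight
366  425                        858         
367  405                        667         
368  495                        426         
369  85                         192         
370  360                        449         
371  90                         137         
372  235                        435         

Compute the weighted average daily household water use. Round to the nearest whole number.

Weighted sum = 425×858 + 405×667 + 495×426 + 85×192 + 360×449 + 90×137 + 235×435
  = 364650 + 270135 + 210870 + 16320 + 161640 + 12330 + 102225 = 1138170
Sum of weights = 858 + 667 + 426 + 192 + 449 + 137 + 435 = 3164
Weighted mean = 1138170 / 3164 = 359.72503

360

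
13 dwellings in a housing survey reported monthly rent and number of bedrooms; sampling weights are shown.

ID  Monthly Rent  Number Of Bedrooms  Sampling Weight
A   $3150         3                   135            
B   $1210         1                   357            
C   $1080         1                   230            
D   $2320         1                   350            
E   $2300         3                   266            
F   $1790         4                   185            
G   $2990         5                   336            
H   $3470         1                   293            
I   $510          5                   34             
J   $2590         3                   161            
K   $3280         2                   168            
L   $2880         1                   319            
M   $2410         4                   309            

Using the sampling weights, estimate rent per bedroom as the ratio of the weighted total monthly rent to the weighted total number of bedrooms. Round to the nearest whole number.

1018

Σ wᵢ·y = 7530700
Σ wᵢ·x = 7397
Ratio = 7530700 / 7397 = 1018.0749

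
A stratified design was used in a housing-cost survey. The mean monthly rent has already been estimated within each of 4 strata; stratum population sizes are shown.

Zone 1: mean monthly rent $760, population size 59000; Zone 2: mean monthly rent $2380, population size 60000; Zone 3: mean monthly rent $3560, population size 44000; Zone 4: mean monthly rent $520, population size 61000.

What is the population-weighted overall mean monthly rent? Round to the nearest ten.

Σ Nₕ·x̄ₕ = 376000000
Σ Nₕ = 59000 + 60000 + 44000 + 61000 = 224000
Overall mean = 376000000 / 224000 = 1678.5714

1680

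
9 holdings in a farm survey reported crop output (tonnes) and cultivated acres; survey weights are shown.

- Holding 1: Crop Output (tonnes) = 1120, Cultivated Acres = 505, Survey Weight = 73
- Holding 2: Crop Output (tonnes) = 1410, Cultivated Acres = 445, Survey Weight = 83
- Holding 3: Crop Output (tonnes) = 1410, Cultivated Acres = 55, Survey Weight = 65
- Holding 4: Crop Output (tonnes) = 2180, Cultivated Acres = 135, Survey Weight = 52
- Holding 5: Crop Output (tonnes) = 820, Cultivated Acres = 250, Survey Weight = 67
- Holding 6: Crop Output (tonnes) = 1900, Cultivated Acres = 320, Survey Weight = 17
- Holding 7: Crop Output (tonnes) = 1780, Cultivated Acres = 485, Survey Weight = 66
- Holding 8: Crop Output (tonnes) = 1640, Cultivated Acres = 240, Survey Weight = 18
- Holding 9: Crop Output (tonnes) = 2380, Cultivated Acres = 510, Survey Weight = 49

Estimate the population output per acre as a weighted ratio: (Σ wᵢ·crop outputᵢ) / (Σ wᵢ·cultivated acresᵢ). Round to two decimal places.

4.49

Σ wᵢ·y = 1120×73 + 1410×83 + 1410×65 + 2180×52 + 820×67 + 1900×17 + 1780×66 + 1640×18 + 2380×49
  = 81760 + 117030 + 91650 + 113360 + 54940 + 32300 + 117480 + 29520 + 116620 = 754660
Σ wᵢ·x = 505×73 + 445×83 + 55×65 + 135×52 + 250×67 + 320×17 + 485×66 + 240×18 + 510×49
  = 36865 + 36935 + 3575 + 7020 + 16750 + 5440 + 32010 + 4320 + 24990 = 167905
Ratio = 754660 / 167905 = 4.4945654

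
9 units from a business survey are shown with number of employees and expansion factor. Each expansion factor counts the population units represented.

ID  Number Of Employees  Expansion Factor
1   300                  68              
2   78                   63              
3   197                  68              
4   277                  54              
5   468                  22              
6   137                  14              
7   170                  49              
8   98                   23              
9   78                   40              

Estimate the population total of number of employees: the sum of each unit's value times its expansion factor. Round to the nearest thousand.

80000

Weighted total = 300×68 + 78×63 + 197×68 + 277×54 + 468×22 + 137×14 + 170×49 + 98×23 + 78×40
  = 20400 + 4914 + 13396 + 14958 + 10296 + 1918 + 8330 + 2254 + 3120 = 79586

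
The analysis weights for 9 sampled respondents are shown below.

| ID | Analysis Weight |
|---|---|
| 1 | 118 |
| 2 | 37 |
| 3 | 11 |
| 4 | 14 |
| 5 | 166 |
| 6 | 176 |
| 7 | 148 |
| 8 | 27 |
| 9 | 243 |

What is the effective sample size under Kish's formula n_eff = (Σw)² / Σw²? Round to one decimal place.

5.7

Σ wᵢ = 118 + 37 + 11 + 14 + 166 + 176 + 148 + 27 + 243 = 940
Σ wᵢ² = 13924 + 1369 + 121 + 196 + 27556 + 30976 + 21904 + 729 + 59049 = 155824
n_eff = 940² / 155824 = 883600 / 155824 = 5.6705001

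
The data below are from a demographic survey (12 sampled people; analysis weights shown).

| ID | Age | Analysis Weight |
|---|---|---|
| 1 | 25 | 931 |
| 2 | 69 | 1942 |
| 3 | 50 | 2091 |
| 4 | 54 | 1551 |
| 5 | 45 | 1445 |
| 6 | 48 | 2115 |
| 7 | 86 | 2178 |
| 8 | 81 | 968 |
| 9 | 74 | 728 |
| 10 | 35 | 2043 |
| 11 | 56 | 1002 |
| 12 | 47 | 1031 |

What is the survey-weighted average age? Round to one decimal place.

Weighted sum = 25×931 + 69×1942 + 50×2091 + 54×1551 + 45×1445 + 48×2115 + 86×2178 + 81×968 + 74×728 + 35×2043 + 56×1002 + 47×1031
  = 1007784
Sum of weights = 931 + 1942 + 2091 + 1551 + 1445 + 2115 + 2178 + 968 + 728 + 2043 + 1002 + 1031 = 18025
Weighted mean = 1007784 / 18025 = 55.910347

55.9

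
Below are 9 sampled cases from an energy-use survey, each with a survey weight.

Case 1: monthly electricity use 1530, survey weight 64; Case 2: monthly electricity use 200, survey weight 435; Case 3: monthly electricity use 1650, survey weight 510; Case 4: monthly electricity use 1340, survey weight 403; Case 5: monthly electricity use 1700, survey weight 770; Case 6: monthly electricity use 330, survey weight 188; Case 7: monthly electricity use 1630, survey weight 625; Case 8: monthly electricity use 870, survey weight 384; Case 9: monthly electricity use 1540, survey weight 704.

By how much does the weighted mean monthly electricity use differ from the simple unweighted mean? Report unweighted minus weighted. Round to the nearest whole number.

-117

Unweighted sum = 10790
Unweighted mean = 10790 / 9 = 1198.8889
Weighted sum = 1530×64 + 200×435 + 1650×510 + 1340×403 + 1700×770 + 330×188 + 1630×625 + 870×384 + 1540×704
  = 97920 + 87000 + 841500 + 540020 + 1309000 + 62040 + 1018750 + 334080 + 1084160 = 5374470
Sum of weights = 4083
Weighted mean = 5374470 / 4083 = 1316.3042
Difference (unweighted minus weighted) = -117.4153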